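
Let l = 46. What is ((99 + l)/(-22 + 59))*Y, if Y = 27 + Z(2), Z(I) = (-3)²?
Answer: 5220/37 ≈ 141.08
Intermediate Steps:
Z(I) = 9
Y = 36 (Y = 27 + 9 = 36)
((99 + l)/(-22 + 59))*Y = ((99 + 46)/(-22 + 59))*36 = (145/37)*36 = 5220/37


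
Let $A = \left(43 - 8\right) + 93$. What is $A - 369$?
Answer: $-241$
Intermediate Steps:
$A = 128$ ($A = 35 + 93 = 128$)
$A - 369 = 128 - 369 = -241$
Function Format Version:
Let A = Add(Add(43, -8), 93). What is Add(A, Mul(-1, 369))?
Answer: -241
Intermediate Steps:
A = 128 (A = Add(35, 93) = 128)
Add(A, Mul(-1, 369)) = Add(128, Mul(-1, 369)) = Add(128, -369) = -241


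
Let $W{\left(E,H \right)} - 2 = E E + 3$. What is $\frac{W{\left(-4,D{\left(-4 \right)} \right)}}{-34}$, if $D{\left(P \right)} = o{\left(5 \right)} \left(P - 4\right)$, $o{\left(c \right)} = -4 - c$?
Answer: $- \frac{21}{34} \approx -0.61765$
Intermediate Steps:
$D{\left(P \right)} = 36 - 9 P$ ($D{\left(P \right)} = \left(-4 - 5\right) \left(P - 4\right) = \left(-4 - 5\right) \left(-4 + P\right) = - 9 \left(-4 + P\right) = 36 - 9 P$)
$W{\left(E,H \right)} = 5 + E^{2}$ ($W{\left(E,H \right)} = 2 + \left(E E + 3\right) = 2 + \left(E^{2} + 3\right) = 2 + \left(3 + E^{2}\right) = 5 + E^{2}$)
$\frac{W{\left(-4,D{\left(-4 \right)} \right)}}{-34} = \frac{5 + \left(-4\right)^{2}}{-34} = \left(5 + 16\right) \left(- \frac{1}{34}\right) = 21 \left(- \frac{1}{34}\right) = - \frac{21}{34}$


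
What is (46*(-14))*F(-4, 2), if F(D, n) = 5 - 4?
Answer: -644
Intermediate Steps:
F(D, n) = 1
(46*(-14))*F(-4, 2) = (46*(-14))*1 = -644*1 = -644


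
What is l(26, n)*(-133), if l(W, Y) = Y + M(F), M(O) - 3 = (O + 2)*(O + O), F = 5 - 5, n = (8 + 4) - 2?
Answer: -1729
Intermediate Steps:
n = 10 (n = 12 - 2 = 10)
F = 0
M(O) = 3 + 2*O*(2 + O) (M(O) = 3 + (O + 2)*(O + O) = 3 + (2 + O)*(2*O) = 3 + 2*O*(2 + O))
l(W, Y) = 3 + Y (l(W, Y) = Y + (3 + 2*0² + 4*0) = Y + (3 + 2*0 + 0) = Y + (3 + 0 + 0) = Y + 3 = 3 + Y)
l(26, n)*(-133) = (3 + 10)*(-133) = 13*(-133) = -1729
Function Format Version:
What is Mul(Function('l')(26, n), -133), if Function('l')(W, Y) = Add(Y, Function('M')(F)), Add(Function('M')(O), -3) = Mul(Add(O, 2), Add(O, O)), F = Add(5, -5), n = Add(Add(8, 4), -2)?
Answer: -1729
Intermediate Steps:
n = 10 (n = Add(12, -2) = 10)
F = 0
Function('M')(O) = Add(3, Mul(2, O, Add(2, O))) (Function('M')(O) = Add(3, Mul(Add(O, 2), Add(O, O))) = Add(3, Mul(Add(2, O), Mul(2, O))) = Add(3, Mul(2, O, Add(2, O))))
Function('l')(W, Y) = Add(3, Y) (Function('l')(W, Y) = Add(Y, Add(3, Mul(2, Pow(0, 2)), Mul(4, 0))) = Add(Y, Add(3, Mul(2, 0), 0)) = Add(Y, Add(3, 0, 0)) = Add(Y, 3) = Add(3, Y))
Mul(Function('l')(26, n), -133) = Mul(Add(3, 10), -133) = Mul(13, -133) = -1729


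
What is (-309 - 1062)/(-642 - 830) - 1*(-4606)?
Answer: 6781403/1472 ≈ 4606.9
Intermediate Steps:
(-309 - 1062)/(-642 - 830) - 1*(-4606) = -1371/(-1472) + 4606 = -1371*(-1/1472) + 4606 = 1371/1472 + 4606 = 6781403/1472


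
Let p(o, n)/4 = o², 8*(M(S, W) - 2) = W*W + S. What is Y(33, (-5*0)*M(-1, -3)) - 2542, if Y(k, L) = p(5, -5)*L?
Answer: -2542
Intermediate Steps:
M(S, W) = 2 + S/8 + W²/8 (M(S, W) = 2 + (W*W + S)/8 = 2 + (W² + S)/8 = 2 + (S + W²)/8 = 2 + (S/8 + W²/8) = 2 + S/8 + W²/8)
p(o, n) = 4*o²
Y(k, L) = 100*L (Y(k, L) = (4*5²)*L = (4*25)*L = 100*L)
Y(33, (-5*0)*M(-1, -3)) - 2542 = 100*((-5*0)*(2 + (⅛)*(-1) + (⅛)*(-3)²)) - 2542 = 100*(0*(2 - ⅛ + (⅛)*9)) - 2542 = 100*(0*(2 - ⅛ + 9/8)) - 2542 = 100*(0*3) - 2542 = 100*0 - 2542 = 0 - 2542 = -2542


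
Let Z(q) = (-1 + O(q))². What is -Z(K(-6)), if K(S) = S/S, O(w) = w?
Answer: 0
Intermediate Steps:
K(S) = 1
Z(q) = (-1 + q)²
-Z(K(-6)) = -(-1 + 1)² = -1*0² = -1*0 = 0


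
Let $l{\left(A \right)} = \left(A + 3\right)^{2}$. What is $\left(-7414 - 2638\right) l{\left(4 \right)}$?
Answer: $-492548$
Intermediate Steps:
$l{\left(A \right)} = \left(3 + A\right)^{2}$
$\left(-7414 - 2638\right) l{\left(4 \right)} = \left(-7414 - 2638\right) \left(3 + 4\right)^{2} = \left(-7414 - 2638\right) 7^{2} = \left(-10052\right) 49 = -492548$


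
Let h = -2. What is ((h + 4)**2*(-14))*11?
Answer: -616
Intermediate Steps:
((h + 4)**2*(-14))*11 = ((-2 + 4)**2*(-14))*11 = (2**2*(-14))*11 = (4*(-14))*11 = -56*11 = -616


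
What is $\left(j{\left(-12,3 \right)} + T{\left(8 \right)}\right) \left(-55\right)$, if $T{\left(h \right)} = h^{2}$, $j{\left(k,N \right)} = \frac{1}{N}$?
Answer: $- \frac{10615}{3} \approx -3538.3$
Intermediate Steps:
$\left(j{\left(-12,3 \right)} + T{\left(8 \right)}\right) \left(-55\right) = \left(\frac{1}{3} + 8^{2}\right) \left(-55\right) = \left(\frac{1}{3} + 64\right) \left(-55\right) = \frac{193}{3} \left(-55\right) = - \frac{10615}{3}$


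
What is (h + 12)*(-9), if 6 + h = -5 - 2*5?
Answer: 81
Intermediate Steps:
h = -21 (h = -6 + (-5 - 2*5) = -6 + (-5 - 10) = -6 - 15 = -21)
(h + 12)*(-9) = (-21 + 12)*(-9) = -9*(-9) = 81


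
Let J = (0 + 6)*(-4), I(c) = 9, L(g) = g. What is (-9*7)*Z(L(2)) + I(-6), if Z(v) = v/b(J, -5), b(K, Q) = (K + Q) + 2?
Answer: 41/3 ≈ 13.667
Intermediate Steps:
J = -24 (J = 6*(-4) = -24)
b(K, Q) = 2 + K + Q
Z(v) = -v/27 (Z(v) = v/(2 - 24 - 5) = v/(-27) = v*(-1/27) = -v/27)
(-9*7)*Z(L(2)) + I(-6) = (-9*7)*(-1/27*2) + 9 = -63*(-2/27) + 9 = 14/3 + 9 = 41/3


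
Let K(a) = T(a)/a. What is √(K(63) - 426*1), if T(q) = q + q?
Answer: 2*I*√106 ≈ 20.591*I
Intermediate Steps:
T(q) = 2*q
K(a) = 2 (K(a) = (2*a)/a = 2)
√(K(63) - 426*1) = √(2 - 426*1) = √(2 - 426) = √(-424) = 2*I*√106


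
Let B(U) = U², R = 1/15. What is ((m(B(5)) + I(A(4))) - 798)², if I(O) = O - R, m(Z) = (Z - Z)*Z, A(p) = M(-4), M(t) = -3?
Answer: 144384256/225 ≈ 6.4171e+5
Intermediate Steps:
A(p) = -3
R = 1/15 ≈ 0.066667
m(Z) = 0 (m(Z) = 0*Z = 0)
I(O) = -1/15 + O (I(O) = O - 1*1/15 = O - 1/15 = -1/15 + O)
((m(B(5)) + I(A(4))) - 798)² = ((0 + (-1/15 - 3)) - 798)² = ((0 - 46/15) - 798)² = (-46/15 - 798)² = (-12016/15)² = 144384256/225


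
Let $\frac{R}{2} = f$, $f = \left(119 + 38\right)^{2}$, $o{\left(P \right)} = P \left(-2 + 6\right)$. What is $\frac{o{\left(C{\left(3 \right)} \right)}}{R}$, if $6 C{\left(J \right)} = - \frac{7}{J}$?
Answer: $- \frac{7}{221841} \approx -3.1554 \cdot 10^{-5}$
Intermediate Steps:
$C{\left(J \right)} = - \frac{7}{6 J}$ ($C{\left(J \right)} = \frac{\left(-7\right) \frac{1}{J}}{6} = - \frac{7}{6 J}$)
$o{\left(P \right)} = 4 P$ ($o{\left(P \right)} = P 4 = 4 P$)
$f = 24649$ ($f = 157^{2} = 24649$)
$R = 49298$ ($R = 2 \cdot 24649 = 49298$)
$\frac{o{\left(C{\left(3 \right)} \right)}}{R} = \frac{4 \left(- \frac{7}{6 \cdot 3}\right)}{49298} = 4 \left(\left(- \frac{7}{6}\right) \frac{1}{3}\right) \frac{1}{49298} = 4 \left(- \frac{7}{18}\right) \frac{1}{49298} = \left(- \frac{14}{9}\right) \frac{1}{49298} = - \frac{7}{221841}$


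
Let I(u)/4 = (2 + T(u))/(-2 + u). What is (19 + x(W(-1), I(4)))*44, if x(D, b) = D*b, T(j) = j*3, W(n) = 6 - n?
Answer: 9460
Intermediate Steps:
T(j) = 3*j
I(u) = 4*(2 + 3*u)/(-2 + u) (I(u) = 4*((2 + 3*u)/(-2 + u)) = 4*(2 + 3*u)/(-2 + u))
(19 + x(W(-1), I(4)))*44 = (19 + (6 - 1*(-1))*(4*(2 + 3*4)/(-2 + 4)))*44 = (19 + (6 + 1)*(4*(2 + 12)/2))*44 = (19 + 7*(4*(1/2)*14))*44 = (19 + 7*28)*44 = (19 + 196)*44 = 215*44 = 9460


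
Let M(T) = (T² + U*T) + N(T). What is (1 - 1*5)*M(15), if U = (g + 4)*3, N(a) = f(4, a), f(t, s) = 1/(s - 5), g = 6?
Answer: -13502/5 ≈ -2700.4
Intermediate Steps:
f(t, s) = 1/(-5 + s)
N(a) = 1/(-5 + a)
U = 30 (U = (6 + 4)*3 = 10*3 = 30)
M(T) = T² + 1/(-5 + T) + 30*T (M(T) = (T² + 30*T) + 1/(-5 + T) = T² + 1/(-5 + T) + 30*T)
(1 - 1*5)*M(15) = (1 - 1*5)*((1 + 15*(-5 + 15)*(30 + 15))/(-5 + 15)) = (1 - 5)*((1 + 15*10*45)/10) = -2*(1 + 6750)/5 = -2*6751/5 = -4*6751/10 = -13502/5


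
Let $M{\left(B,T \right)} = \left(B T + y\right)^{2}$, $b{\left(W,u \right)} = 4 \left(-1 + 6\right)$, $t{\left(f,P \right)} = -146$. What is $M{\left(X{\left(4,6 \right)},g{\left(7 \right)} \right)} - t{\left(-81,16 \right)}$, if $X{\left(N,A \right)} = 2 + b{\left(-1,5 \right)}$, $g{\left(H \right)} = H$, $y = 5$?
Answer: $25427$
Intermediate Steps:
$b{\left(W,u \right)} = 20$ ($b{\left(W,u \right)} = 4 \cdot 5 = 20$)
$X{\left(N,A \right)} = 22$ ($X{\left(N,A \right)} = 2 + 20 = 22$)
$M{\left(B,T \right)} = \left(5 + B T\right)^{2}$ ($M{\left(B,T \right)} = \left(B T + 5\right)^{2} = \left(5 + B T\right)^{2}$)
$M{\left(X{\left(4,6 \right)},g{\left(7 \right)} \right)} - t{\left(-81,16 \right)} = \left(5 + 22 \cdot 7\right)^{2} - -146 = \left(5 + 154\right)^{2} + 146 = 159^{2} + 146 = 25281 + 146 = 25427$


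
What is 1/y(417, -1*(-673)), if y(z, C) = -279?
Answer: -1/279 ≈ -0.0035842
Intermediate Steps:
1/y(417, -1*(-673)) = 1/(-279) = -1/279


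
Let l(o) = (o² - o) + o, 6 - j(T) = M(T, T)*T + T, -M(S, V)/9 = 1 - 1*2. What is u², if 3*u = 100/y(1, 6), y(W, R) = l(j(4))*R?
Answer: 625/27060804 ≈ 2.3096e-5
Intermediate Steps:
M(S, V) = 9 (M(S, V) = -9*(1 - 1*2) = -9*(1 - 2) = -9*(-1) = 9)
j(T) = 6 - 10*T (j(T) = 6 - (9*T + T) = 6 - 10*T)
l(o) = o²
y(W, R) = 1156*R (y(W, R) = (6 - 10*4)²*R = (6 - 40)²*R = (-34)²*R = 1156*R)
u = 25/5202 (u = (100/((1156*6)))/3 = (100/6936)/3 = (100*(1/6936))/3 = (⅓)*(25/1734) = 25/5202 ≈ 0.0048058)
u² = (25/5202)² = 625/27060804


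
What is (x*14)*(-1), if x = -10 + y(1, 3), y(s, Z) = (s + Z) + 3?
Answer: 42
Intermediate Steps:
y(s, Z) = 3 + Z + s (y(s, Z) = (Z + s) + 3 = 3 + Z + s)
x = -3 (x = -10 + (3 + 3 + 1) = -10 + 7 = -3)
(x*14)*(-1) = -3*14*(-1) = -42*(-1) = 42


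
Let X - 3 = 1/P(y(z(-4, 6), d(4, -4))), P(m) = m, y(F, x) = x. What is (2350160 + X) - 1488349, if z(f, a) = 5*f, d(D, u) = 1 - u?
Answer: 4309071/5 ≈ 8.6181e+5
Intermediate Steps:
X = 16/5 (X = 3 + 1/(1 - 1*(-4)) = 3 + 1/(1 + 4) = 3 + 1/5 = 3 + ⅕ = 16/5 ≈ 3.2000)
(2350160 + X) - 1488349 = (2350160 + 16/5) - 1488349 = 11750816/5 - 1488349 = 4309071/5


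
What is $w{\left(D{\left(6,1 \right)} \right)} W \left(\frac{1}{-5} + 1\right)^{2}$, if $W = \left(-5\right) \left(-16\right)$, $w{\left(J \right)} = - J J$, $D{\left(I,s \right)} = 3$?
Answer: $- \frac{2304}{5} \approx -460.8$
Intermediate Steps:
$w{\left(J \right)} = - J^{2}$
$W = 80$
$w{\left(D{\left(6,1 \right)} \right)} W \left(\frac{1}{-5} + 1\right)^{2} = - 3^{2} \cdot 80 \left(\frac{1}{-5} + 1\right)^{2} = \left(-1\right) 9 \cdot 80 \left(- \frac{1}{5} + 1\right)^{2} = \left(-9\right) 80 \left(\frac{4}{5}\right)^{2} = \left(-720\right) \frac{16}{25} = - \frac{2304}{5}$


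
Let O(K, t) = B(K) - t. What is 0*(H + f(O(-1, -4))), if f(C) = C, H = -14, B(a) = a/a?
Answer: 0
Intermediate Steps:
B(a) = 1
O(K, t) = 1 - t
0*(H + f(O(-1, -4))) = 0*(-14 + (1 - 1*(-4))) = 0*(-14 + (1 + 4)) = 0*(-14 + 5) = 0*(-9) = 0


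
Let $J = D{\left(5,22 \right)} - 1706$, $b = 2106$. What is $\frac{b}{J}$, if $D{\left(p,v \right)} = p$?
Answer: $- \frac{26}{21} \approx -1.2381$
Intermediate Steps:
$J = -1701$ ($J = 5 - 1706 = -1701$)
$\frac{b}{J} = \frac{2106}{-1701} = 2106 \left(- \frac{1}{1701}\right) = - \frac{26}{21}$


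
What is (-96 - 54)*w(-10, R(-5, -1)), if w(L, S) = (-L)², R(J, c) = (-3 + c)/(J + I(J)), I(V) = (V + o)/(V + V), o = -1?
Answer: -15000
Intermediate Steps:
I(V) = (-1 + V)/(2*V) (I(V) = (V - 1)/(V + V) = (-1 + V)/((2*V)) = (-1 + V)*(1/(2*V)) = (-1 + V)/(2*V))
R(J, c) = (-3 + c)/(J + (-1 + J)/(2*J))
w(L, S) = L²
(-96 - 54)*w(-10, R(-5, -1)) = (-96 - 54)*(-10)² = -150*100 = -15000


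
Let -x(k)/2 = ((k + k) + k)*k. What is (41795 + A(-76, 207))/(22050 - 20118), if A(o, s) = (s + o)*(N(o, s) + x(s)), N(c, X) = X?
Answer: -2400743/138 ≈ -17397.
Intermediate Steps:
x(k) = -6*k**2 (x(k) = -2*((k + k) + k)*k = -2*(2*k + k)*k = -2*3*k*k = -6*k**2)
A(o, s) = (o + s)*(s - 6*s**2) (A(o, s) = (s + o)*(s - 6*s**2) = (o + s)*(s - 6*s**2))
(41795 + A(-76, 207))/(22050 - 20118) = (41795 + 207*(-76 + 207 - 6*207**2 - 6*(-76)*207))/(22050 - 20118) = (41795 + 207*(-76 + 207 - 6*42849 + 94392))/1932 = (41795 + 207*(-76 + 207 - 257094 + 94392))*(1/1932) = (41795 + 207*(-162571))*(1/1932) = (41795 - 33652197)*(1/1932) = -33610402*1/1932 = -2400743/138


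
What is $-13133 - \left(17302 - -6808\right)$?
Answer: $-37243$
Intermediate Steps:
$-13133 - \left(17302 - -6808\right) = -13133 - \left(17302 + 6808\right) = -13133 - 24110 = -37243$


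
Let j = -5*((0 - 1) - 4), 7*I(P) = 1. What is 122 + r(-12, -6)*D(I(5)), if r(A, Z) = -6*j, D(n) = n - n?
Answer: 122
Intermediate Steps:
I(P) = ⅐ (I(P) = (⅐)*1 = ⅐)
D(n) = 0
j = 25 (j = -5*(-1 - 4) = -5*(-5) = 25)
r(A, Z) = -150 (r(A, Z) = -6*25 = -150)
122 + r(-12, -6)*D(I(5)) = 122 - 150*0 = 122 + 0 = 122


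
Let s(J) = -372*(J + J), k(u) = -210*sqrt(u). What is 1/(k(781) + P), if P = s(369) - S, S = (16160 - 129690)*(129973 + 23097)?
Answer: 4344440641/75496657932681352999 + 105*sqrt(781)/150993315865362705998 ≈ 5.7545e-11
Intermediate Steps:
S = -17378037100 (S = -113530*153070 = -17378037100)
s(J) = -744*J
P = 17377762564 (P = -744*369 - 1*(-17378037100) = -274536 + 17378037100 = 17377762564)
1/(k(781) + P) = 1/(-210*sqrt(781) + 17377762564) = 1/(17377762564 - 210*sqrt(781))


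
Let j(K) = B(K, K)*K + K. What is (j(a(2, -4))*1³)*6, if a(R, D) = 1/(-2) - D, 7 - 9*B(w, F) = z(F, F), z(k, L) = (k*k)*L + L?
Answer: -567/8 ≈ -70.875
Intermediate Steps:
z(k, L) = L + L*k² (z(k, L) = k²*L + L = L*k² + L = L + L*k²)
B(w, F) = 7/9 - F*(1 + F²)/9
a(R, D) = -½ - D
j(K) = K + K*(7/9 - K/9 - K³/9) (j(K) = (7/9 - K/9 - K³/9)*K + K = K*(7/9 - K/9 - K³/9) + K = K + K*(7/9 - K/9 - K³/9))
(j(a(2, -4))*1³)*6 = (((-½ - 1*(-4))*(16 - (-½ - 1*(-4)) - (-½ - 1*(-4))³)/9)*1³)*6 = (((-½ + 4)*(16 - (-½ + 4) - (-½ + 4)³)/9)*1)*6 = (((⅑)*(7/2)*(16 - 1*7/2 - (7/2)³))*1)*6 = (((⅑)*(7/2)*(16 - 7/2 - 1*343/8))*1)*6 = (((⅑)*(7/2)*(16 - 7/2 - 343/8))*1)*6 = (((⅑)*(7/2)*(-243/8))*1)*6 = -189/16*1*6 = -189/16*6 = -567/8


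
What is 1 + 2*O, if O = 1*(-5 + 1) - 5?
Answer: -17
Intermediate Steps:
O = -9 (O = 1*(-4) - 5 = -4 - 5 = -9)
1 + 2*O = 1 + 2*(-9) = 1 - 18 = -17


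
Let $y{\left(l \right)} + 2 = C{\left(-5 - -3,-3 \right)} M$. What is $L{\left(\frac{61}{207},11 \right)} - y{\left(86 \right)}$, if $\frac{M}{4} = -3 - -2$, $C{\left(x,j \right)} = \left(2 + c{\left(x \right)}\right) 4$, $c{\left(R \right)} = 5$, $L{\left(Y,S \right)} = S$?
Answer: $125$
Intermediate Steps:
$C{\left(x,j \right)} = 28$ ($C{\left(x,j \right)} = \left(2 + 5\right) 4 = 7 \cdot 4 = 28$)
$M = -4$ ($M = 4 \left(-3 - -2\right) = 4 \left(-3 + 2\right) = 4 \left(-1\right) = -4$)
$y{\left(l \right)} = -114$ ($y{\left(l \right)} = -2 + 28 \left(-4\right) = -2 - 112 = -114$)
$L{\left(\frac{61}{207},11 \right)} - y{\left(86 \right)} = 11 - -114 = 11 + 114 = 125$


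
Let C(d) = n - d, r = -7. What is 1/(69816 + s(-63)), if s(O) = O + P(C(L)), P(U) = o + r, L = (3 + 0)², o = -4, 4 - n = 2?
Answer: 1/69742 ≈ 1.4339e-5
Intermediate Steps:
n = 2 (n = 4 - 1*2 = 4 - 2 = 2)
L = 9 (L = 3² = 9)
C(d) = 2 - d
P(U) = -11 (P(U) = -4 - 7 = -11)
s(O) = -11 + O (s(O) = O - 11 = -11 + O)
1/(69816 + s(-63)) = 1/(69816 + (-11 - 63)) = 1/(69816 - 74) = 1/69742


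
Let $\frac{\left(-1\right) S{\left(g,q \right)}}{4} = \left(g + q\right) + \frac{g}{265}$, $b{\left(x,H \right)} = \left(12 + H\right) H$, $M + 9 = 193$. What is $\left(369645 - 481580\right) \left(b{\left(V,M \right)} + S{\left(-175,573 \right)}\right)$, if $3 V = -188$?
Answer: $- \frac{204522706860}{53} \approx -3.8589 \cdot 10^{9}$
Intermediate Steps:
$V = - \frac{188}{3}$ ($V = \frac{1}{3} \left(-188\right) = - \frac{188}{3} \approx -62.667$)
$M = 184$ ($M = -9 + 193 = 184$)
$b{\left(x,H \right)} = H \left(12 + H\right)$
$S{\left(g,q \right)} = - 4 q - \frac{1064 g}{265}$ ($S{\left(g,q \right)} = - 4 \left(\left(g + q\right) + \frac{g}{265}\right) = - 4 \left(q + \frac{266 g}{265}\right) = - 4 q - \frac{1064 g}{265}$)
$\left(369645 - 481580\right) \left(b{\left(V,M \right)} + S{\left(-175,573 \right)}\right) = \left(369645 - 481580\right) \left(184 \left(12 + 184\right) - \frac{84236}{53}\right) = - 111935 \left(184 \cdot 196 + \left(-2292 + \frac{37240}{53}\right)\right) = - 111935 \left(36064 - \frac{84236}{53}\right) = \left(-111935\right) \frac{1827156}{53} = - \frac{204522706860}{53}$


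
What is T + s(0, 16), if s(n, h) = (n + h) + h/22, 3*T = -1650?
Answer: -5866/11 ≈ -533.27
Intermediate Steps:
T = -550 (T = (⅓)*(-1650) = -550)
s(n, h) = n + 23*h/22 (s(n, h) = (h + n) + h*(1/22) = (h + n) + h/22 = n + 23*h/22)
T + s(0, 16) = -550 + (0 + (23/22)*16) = -550 + (0 + 184/11) = -550 + 184/11 = -5866/11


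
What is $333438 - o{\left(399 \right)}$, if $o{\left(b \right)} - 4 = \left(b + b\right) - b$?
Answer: $333035$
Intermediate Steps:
$o{\left(b \right)} = 4 + b$ ($o{\left(b \right)} = 4 + \left(\left(b + b\right) - b\right) = 4 + \left(2 b - b\right) = 4 + b$)
$333438 - o{\left(399 \right)} = 333438 - \left(4 + 399\right) = 333438 - 403 = 333035$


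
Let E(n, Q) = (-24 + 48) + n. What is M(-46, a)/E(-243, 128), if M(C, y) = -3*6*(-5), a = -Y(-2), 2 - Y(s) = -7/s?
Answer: -30/73 ≈ -0.41096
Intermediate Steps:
E(n, Q) = 24 + n
Y(s) = 2 + 7/s (Y(s) = 2 - (-7)/s = 2 + 7/s)
a = 3/2 (a = -(2 + 7/(-2)) = -(2 + 7*(-1/2)) = -(2 - 7/2) = -1*(-3/2) = 3/2 ≈ 1.5000)
M(C, y) = 90 (M(C, y) = -18*(-5) = 90)
M(-46, a)/E(-243, 128) = 90/(24 - 243) = 90/(-219) = 90*(-1/219) = -30/73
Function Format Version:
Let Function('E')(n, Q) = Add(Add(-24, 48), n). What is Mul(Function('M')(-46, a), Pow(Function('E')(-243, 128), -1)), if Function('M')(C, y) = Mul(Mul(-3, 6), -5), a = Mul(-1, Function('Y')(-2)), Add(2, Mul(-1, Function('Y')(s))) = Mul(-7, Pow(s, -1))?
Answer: Rational(-30, 73) ≈ -0.41096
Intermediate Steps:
Function('E')(n, Q) = Add(24, n)
Function('Y')(s) = Add(2, Mul(7, Pow(s, -1))) (Function('Y')(s) = Add(2, Mul(-1, Mul(-7, Pow(s, -1)))) = Add(2, Mul(7, Pow(s, -1))))
a = Rational(3, 2) (a = Mul(-1, Add(2, Mul(7, Pow(-2, -1)))) = Mul(-1, Add(2, Mul(7, Rational(-1, 2)))) = Mul(-1, Add(2, Rational(-7, 2))) = Mul(-1, Rational(-3, 2)) = Rational(3, 2) ≈ 1.5000)
Function('M')(C, y) = 90 (Function('M')(C, y) = Mul(-18, -5) = 90)
Mul(Function('M')(-46, a), Pow(Function('E')(-243, 128), -1)) = Mul(90, Pow(Add(24, -243), -1)) = Mul(90, Pow(-219, -1)) = Mul(90, Rational(-1, 219)) = Rational(-30, 73)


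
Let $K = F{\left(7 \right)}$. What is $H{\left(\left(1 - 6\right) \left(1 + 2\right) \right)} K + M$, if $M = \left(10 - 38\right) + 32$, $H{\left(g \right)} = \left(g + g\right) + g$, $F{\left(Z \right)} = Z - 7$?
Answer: $4$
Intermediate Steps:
$F{\left(Z \right)} = -7 + Z$ ($F{\left(Z \right)} = Z - 7 = -7 + Z$)
$K = 0$ ($K = -7 + 7 = 0$)
$H{\left(g \right)} = 3 g$ ($H{\left(g \right)} = 2 g + g = 3 g$)
$M = 4$ ($M = -28 + 32 = 4$)
$H{\left(\left(1 - 6\right) \left(1 + 2\right) \right)} K + M = 3 \left(1 - 6\right) \left(1 + 2\right) 0 + 4 = 3 \left(\left(-5\right) 3\right) 0 + 4 = 3 \left(-15\right) 0 + 4 = \left(-45\right) 0 + 4 = 0 + 4 = 4$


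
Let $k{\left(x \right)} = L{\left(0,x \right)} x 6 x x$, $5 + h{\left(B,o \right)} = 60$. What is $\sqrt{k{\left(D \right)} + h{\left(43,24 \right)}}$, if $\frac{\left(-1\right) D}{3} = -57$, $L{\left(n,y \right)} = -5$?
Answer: $5 i \sqrt{6000251} \approx 12248.0 i$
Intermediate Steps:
$h{\left(B,o \right)} = 55$ ($h{\left(B,o \right)} = -5 + 60 = 55$)
$D = 171$ ($D = \left(-3\right) \left(-57\right) = 171$)
$k{\left(x \right)} = - 30 x^{3}$ ($k{\left(x \right)} = - 5 x 6 x x = - 5 x 6 x^{2} = - 30 x^{3}$)
$\sqrt{k{\left(D \right)} + h{\left(43,24 \right)}} = \sqrt{- 30 \cdot 171^{3} + 55} = \sqrt{\left(-30\right) 5000211 + 55} = \sqrt{-150006330 + 55} = \sqrt{-150006275} = 5 i \sqrt{6000251}$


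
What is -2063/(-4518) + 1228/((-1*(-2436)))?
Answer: 881131/917154 ≈ 0.96072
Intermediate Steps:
-2063/(-4518) + 1228/((-1*(-2436))) = -2063*(-1/4518) + 1228/2436 = 2063/4518 + 1228*(1/2436) = 2063/4518 + 307/609 = 881131/917154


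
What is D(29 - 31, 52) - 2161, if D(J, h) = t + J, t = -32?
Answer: -2195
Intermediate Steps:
D(J, h) = -32 + J
D(29 - 31, 52) - 2161 = (-32 + (29 - 31)) - 2161 = (-32 - 2) - 2161 = -34 - 2161 = -2195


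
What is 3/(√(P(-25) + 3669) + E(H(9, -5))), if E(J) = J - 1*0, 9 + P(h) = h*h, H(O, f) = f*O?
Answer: 27/452 + 3*√4285/2260 ≈ 0.14663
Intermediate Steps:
H(O, f) = O*f
P(h) = -9 + h² (P(h) = -9 + h*h = -9 + h²)
E(J) = J (E(J) = J + 0 = J)
3/(√(P(-25) + 3669) + E(H(9, -5))) = 3/(√((-9 + (-25)²) + 3669) + 9*(-5)) = 3/(√((-9 + 625) + 3669) - 45) = 3/(√(616 + 3669) - 45) = 3/(√4285 - 45) = 3/(-45 + √4285)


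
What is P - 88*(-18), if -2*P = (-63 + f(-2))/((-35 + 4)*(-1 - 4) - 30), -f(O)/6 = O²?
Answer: 396087/250 ≈ 1584.3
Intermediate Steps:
f(O) = -6*O²
P = 87/250 (P = -(-63 - 6*(-2)²)/(2*((-35 + 4)*(-1 - 4) - 30)) = -(-63 - 6*4)/(2*(-31*(-5) - 30)) = -(-63 - 24)/(2*(155 - 30)) = -(-87)/(2*125) = -½*(-87/125) = 87/250 ≈ 0.34800)
P - 88*(-18) = 87/250 - 88*(-18) = 87/250 + 1584 = 396087/250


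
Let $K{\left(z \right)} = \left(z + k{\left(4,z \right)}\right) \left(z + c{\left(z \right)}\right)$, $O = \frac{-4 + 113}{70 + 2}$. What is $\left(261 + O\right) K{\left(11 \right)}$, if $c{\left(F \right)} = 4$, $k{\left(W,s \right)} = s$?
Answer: $\frac{1039555}{12} \approx 86630.0$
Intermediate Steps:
$O = \frac{109}{72} \approx 1.5139$
$K{\left(z \right)} = 2 z \left(4 + z\right)$ ($K{\left(z \right)} = \left(z + z\right) \left(z + 4\right) = 2 z \left(4 + z\right)$)
$\left(261 + O\right) K{\left(11 \right)} = \left(261 + \frac{109}{72}\right) 2 \cdot 11 \left(4 + 11\right) = \frac{18901 \cdot 2 \cdot 11 \cdot 15}{72} = \frac{18901}{72} \cdot 330 = \frac{1039555}{12}$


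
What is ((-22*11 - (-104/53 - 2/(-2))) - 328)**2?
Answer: 909565281/2809 ≈ 3.2380e+5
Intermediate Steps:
((-22*11 - (-104/53 - 2/(-2))) - 328)**2 = ((-242 - (-104*1/53 - 2*(-1/2))) - 328)**2 = ((-242 - (-104/53 + 1)) - 328)**2 = ((-242 - 1*(-51/53)) - 328)**2 = ((-242 + 51/53) - 328)**2 = (-12775/53 - 328)**2 = (-30159/53)**2 = 909565281/2809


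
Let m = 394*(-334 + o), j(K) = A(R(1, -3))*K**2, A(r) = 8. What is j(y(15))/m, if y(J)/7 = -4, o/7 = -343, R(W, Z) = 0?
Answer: -3136/538795 ≈ -0.0058204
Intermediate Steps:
o = -2401 (o = 7*(-343) = -2401)
y(J) = -28 (y(J) = 7*(-4) = -28)
j(K) = 8*K**2
m = -1077590 (m = 394*(-334 - 2401) = 394*(-2735) = -1077590)
j(y(15))/m = (8*(-28)**2)/(-1077590) = (8*784)*(-1/1077590) = 6272*(-1/1077590) = -3136/538795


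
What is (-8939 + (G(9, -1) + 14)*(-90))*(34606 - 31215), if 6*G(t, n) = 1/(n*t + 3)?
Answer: -69152663/2 ≈ -3.4576e+7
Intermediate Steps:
G(t, n) = 1/(6*(3 + n*t)) (G(t, n) = 1/(6*(n*t + 3)) = 1/(6*(3 + n*t)))
(-8939 + (G(9, -1) + 14)*(-90))*(34606 - 31215) = (-8939 + (1/(6*(3 - 1*9)) + 14)*(-90))*(34606 - 31215) = (-8939 + (1/(6*(3 - 9)) + 14)*(-90))*3391 = (-8939 + ((⅙)/(-6) + 14)*(-90))*3391 = (-8939 + ((⅙)*(-⅙) + 14)*(-90))*3391 = (-8939 + (-1/36 + 14)*(-90))*3391 = (-8939 + (503/36)*(-90))*3391 = (-8939 - 2515/2)*3391 = -20393/2*3391 = -69152663/2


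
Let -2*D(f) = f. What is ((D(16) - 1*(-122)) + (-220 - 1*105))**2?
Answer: 44521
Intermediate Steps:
D(f) = -f/2
((D(16) - 1*(-122)) + (-220 - 1*105))**2 = ((-1/2*16 - 1*(-122)) + (-220 - 1*105))**2 = ((-8 + 122) + (-220 - 105))**2 = (114 - 325)**2 = (-211)**2 = 44521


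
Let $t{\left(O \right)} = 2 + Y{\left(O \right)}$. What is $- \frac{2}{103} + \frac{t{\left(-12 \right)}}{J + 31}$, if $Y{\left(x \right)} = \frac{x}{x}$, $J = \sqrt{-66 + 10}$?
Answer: $\frac{2515}{34917} - \frac{2 i \sqrt{14}}{339} \approx 0.072028 - 0.022075 i$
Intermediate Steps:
$J = 2 i \sqrt{14}$ ($J = \sqrt{-56} = 2 i \sqrt{14} \approx 7.4833 i$)
$Y{\left(x \right)} = 1$
$t{\left(O \right)} = 3$ ($t{\left(O \right)} = 2 + 1 = 3$)
$- \frac{2}{103} + \frac{t{\left(-12 \right)}}{J + 31} = - \frac{2}{103} + \frac{1}{2 i \sqrt{14} + 31} \cdot 3 = \left(-2\right) \frac{1}{103} + \frac{1}{31 + 2 i \sqrt{14}} \cdot 3 = - \frac{2}{103} + \frac{3}{31 + 2 i \sqrt{14}}$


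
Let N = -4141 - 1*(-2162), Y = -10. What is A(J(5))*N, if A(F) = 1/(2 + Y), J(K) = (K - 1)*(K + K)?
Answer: 1979/8 ≈ 247.38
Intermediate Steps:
J(K) = 2*K*(-1 + K) (J(K) = (-1 + K)*(2*K) = 2*K*(-1 + K))
N = -1979 (N = -4141 + 2162 = -1979)
A(F) = -⅛ (A(F) = 1/(2 - 10) = 1/(-8) = -⅛)
A(J(5))*N = -⅛*(-1979) = 1979/8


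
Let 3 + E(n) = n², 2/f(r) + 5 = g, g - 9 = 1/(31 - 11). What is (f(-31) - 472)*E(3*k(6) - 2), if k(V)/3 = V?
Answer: -103156592/81 ≈ -1.2735e+6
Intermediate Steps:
g = 181/20 (g = 9 + 1/(31 - 11) = 9 + 1/20 = 181/20 ≈ 9.0500)
k(V) = 3*V
f(r) = 40/81 (f(r) = 2/(-5 + 181/20) = 2/(81/20) = 2*(20/81) = 40/81)
E(n) = -3 + n²
(f(-31) - 472)*E(3*k(6) - 2) = (40/81 - 472)*(-3 + (3*(3*6) - 2)²) = -38192*(-3 + (3*18 - 2)²)/81 = -38192*(-3 + (54 - 2)²)/81 = -38192*(-3 + 52²)/81 = -38192*(-3 + 2704)/81 = -38192/81*2701 = -103156592/81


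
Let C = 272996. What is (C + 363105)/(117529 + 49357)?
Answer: 636101/166886 ≈ 3.8116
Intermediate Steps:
(C + 363105)/(117529 + 49357) = (272996 + 363105)/(117529 + 49357) = 636101/166886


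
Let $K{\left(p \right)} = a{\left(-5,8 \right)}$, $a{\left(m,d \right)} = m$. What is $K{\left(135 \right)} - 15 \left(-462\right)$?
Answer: $6925$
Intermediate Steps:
$K{\left(p \right)} = -5$
$K{\left(135 \right)} - 15 \left(-462\right) = -5 - 15 \left(-462\right) = -5 - -6930 = -5 + 6930 = 6925$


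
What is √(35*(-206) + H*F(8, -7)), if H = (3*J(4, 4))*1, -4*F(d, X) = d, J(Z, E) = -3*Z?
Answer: I*√7138 ≈ 84.487*I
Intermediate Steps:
F(d, X) = -d/4
H = -36 (H = (3*(-3*4))*1 = (3*(-12))*1 = -36*1 = -36)
√(35*(-206) + H*F(8, -7)) = √(35*(-206) - (-9)*8) = √(-7210 - 36*(-2)) = √(-7210 + 72) = √(-7138) = I*√7138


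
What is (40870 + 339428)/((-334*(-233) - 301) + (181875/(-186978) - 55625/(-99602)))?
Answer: 295101467305887/60153980840224 ≈ 4.9058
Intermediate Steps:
(40870 + 339428)/((-334*(-233) - 301) + (181875/(-186978) - 55625/(-99602))) = 380298/((77822 - 301) + (181875*(-1/186978) - 55625*(-1/99602))) = 380298/(77521 + (-60625/62326 + 55625/99602)) = 380298/(77521 - 642871875/1551948563) = 380298/(120307961680448/1551948563) = 380298*(1551948563/120307961680448) = 295101467305887/60153980840224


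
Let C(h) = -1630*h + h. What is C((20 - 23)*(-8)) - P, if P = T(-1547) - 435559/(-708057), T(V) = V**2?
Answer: -1722211016944/708057 ≈ -2.4323e+6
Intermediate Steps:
C(h) = -1629*h
P = 1694528820472/708057 (P = (-1547)**2 - 435559/(-708057) = 2393209 - 435559*(-1)/708057 = 2393209 - 1*(-435559/708057) = 2393209 + 435559/708057 = 1694528820472/708057 ≈ 2.3932e+6)
C((20 - 23)*(-8)) - P = -1629*(20 - 23)*(-8) - 1*1694528820472/708057 = -(-4887)*(-8) - 1694528820472/708057 = -1629*24 - 1694528820472/708057 = -39096 - 1694528820472/708057 = -1722211016944/708057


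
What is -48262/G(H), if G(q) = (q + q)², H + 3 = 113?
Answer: -24131/24200 ≈ -0.99715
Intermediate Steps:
H = 110 (H = -3 + 113 = 110)
G(q) = 4*q² (G(q) = (2*q)² = 4*q²)
-48262/G(H) = -48262/(4*110²) = -48262/(4*12100) = -48262/48400 = -48262*1/48400 = -24131/24200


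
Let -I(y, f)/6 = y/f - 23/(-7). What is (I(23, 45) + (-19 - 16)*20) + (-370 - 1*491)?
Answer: -166297/105 ≈ -1583.8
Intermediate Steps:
I(y, f) = -138/7 - 6*y/f (I(y, f) = -6*(y/f - 23/(-7)) = -6*(y/f - 23*(-1/7)) = -6*(y/f + 23/7) = -6*(23/7 + y/f) = -138/7 - 6*y/f)
(I(23, 45) + (-19 - 16)*20) + (-370 - 1*491) = ((-138/7 - 6*23/45) + (-19 - 16)*20) + (-370 - 1*491) = ((-138/7 - 6*23*1/45) - 35*20) + (-370 - 491) = ((-138/7 - 46/15) - 700) - 861 = (-2392/105 - 700) - 861 = -75892/105 - 861 = -166297/105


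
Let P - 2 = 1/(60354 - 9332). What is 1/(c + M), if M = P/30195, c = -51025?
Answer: -102707286/5240639261347 ≈ -1.9598e-5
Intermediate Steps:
P = 102045/51022 (P = 2 + 1/(60354 - 9332) = 2 + 1/51022 = 102045/51022 ≈ 2.0000)
M = 6803/102707286 (M = (102045/51022)/30195 = (102045/51022)*(1/30195) = 6803/102707286 ≈ 6.6237e-5)
1/(c + M) = 1/(-51025 + 6803/102707286) = 1/(-5240639261347/102707286) = -102707286/5240639261347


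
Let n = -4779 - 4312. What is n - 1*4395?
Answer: -13486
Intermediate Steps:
n = -9091
n - 1*4395 = -9091 - 1*4395 = -9091 - 4395 = -13486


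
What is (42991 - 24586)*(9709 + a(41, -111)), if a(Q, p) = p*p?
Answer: 405462150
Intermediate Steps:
a(Q, p) = p²
(42991 - 24586)*(9709 + a(41, -111)) = (42991 - 24586)*(9709 + (-111)²) = 18405*(9709 + 12321) = 18405*22030 = 405462150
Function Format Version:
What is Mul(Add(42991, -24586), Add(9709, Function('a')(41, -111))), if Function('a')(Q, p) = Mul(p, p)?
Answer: 405462150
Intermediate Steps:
Function('a')(Q, p) = Pow(p, 2)
Mul(Add(42991, -24586), Add(9709, Function('a')(41, -111))) = Mul(Add(42991, -24586), Add(9709, Pow(-111, 2))) = Mul(18405, Add(9709, 12321)) = Mul(18405, 22030) = 405462150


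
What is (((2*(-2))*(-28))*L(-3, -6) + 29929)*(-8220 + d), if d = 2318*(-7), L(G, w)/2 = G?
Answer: -715216622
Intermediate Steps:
L(G, w) = 2*G
d = -16226
(((2*(-2))*(-28))*L(-3, -6) + 29929)*(-8220 + d) = (((2*(-2))*(-28))*(2*(-3)) + 29929)*(-8220 - 16226) = (-4*(-28)*(-6) + 29929)*(-24446) = (112*(-6) + 29929)*(-24446) = (-672 + 29929)*(-24446) = 29257*(-24446) = -715216622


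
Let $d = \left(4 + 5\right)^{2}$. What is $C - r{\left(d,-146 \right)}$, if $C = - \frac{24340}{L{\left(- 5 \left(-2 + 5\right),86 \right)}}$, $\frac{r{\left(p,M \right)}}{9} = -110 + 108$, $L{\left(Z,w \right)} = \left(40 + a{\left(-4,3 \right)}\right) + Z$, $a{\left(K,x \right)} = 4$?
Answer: $- \frac{23818}{29} \approx -821.31$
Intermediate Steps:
$d = 81$ ($d = 9^{2} = 81$)
$L{\left(Z,w \right)} = 44 + Z$ ($L{\left(Z,w \right)} = \left(40 + 4\right) + Z = 44 + Z$)
$r{\left(p,M \right)} = -18$ ($r{\left(p,M \right)} = 9 \left(-110 + 108\right) = 9 \left(-2\right) = -18$)
$C = - \frac{24340}{29}$ ($C = - \frac{24340}{44 - 5 \left(-2 + 5\right)} = - \frac{24340}{44 - 15} = - \frac{24340}{29} \approx -839.31$)
$C - r{\left(d,-146 \right)} = - \frac{24340}{29} - -18 = - \frac{24340}{29} + 18 = - \frac{23818}{29}$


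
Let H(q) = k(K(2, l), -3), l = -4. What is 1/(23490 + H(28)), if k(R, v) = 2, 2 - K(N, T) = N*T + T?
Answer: 1/23492 ≈ 4.2568e-5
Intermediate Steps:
K(N, T) = 2 - T - N*T (K(N, T) = 2 - (N*T + T) = 2 - (T + N*T) = 2 + (-T - N*T) = 2 - T - N*T)
H(q) = 2
1/(23490 + H(28)) = 1/(23490 + 2) = 1/23492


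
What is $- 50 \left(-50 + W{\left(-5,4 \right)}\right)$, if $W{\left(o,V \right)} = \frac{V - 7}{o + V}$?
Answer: $2350$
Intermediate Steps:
$W{\left(o,V \right)} = \frac{-7 + V}{V + o}$
$- 50 \left(-50 + W{\left(-5,4 \right)}\right) = - 50 \left(-50 + \frac{-7 + 4}{4 - 5}\right) = - 50 \left(-50 + \frac{1}{-1} \left(-3\right)\right) = - 50 \left(-50 - -3\right) = - 50 \left(-50 + 3\right) = \left(-50\right) \left(-47\right) = 2350$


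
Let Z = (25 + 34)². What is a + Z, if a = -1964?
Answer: 1517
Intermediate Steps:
Z = 3481 (Z = 59² = 3481)
a + Z = -1964 + 3481 = 1517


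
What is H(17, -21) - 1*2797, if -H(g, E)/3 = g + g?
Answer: -2899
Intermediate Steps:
H(g, E) = -6*g (H(g, E) = -3*(g + g) = -6*g)
H(17, -21) - 1*2797 = -6*17 - 1*2797 = -102 - 2797 = -2899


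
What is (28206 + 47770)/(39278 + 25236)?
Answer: 37988/32257 ≈ 1.1777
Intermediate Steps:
(28206 + 47770)/(39278 + 25236) = 75976/64514 = 75976*(1/64514) = 37988/32257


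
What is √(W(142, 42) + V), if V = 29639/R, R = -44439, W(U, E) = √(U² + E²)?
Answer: √(-1317127521 + 3949649442*√5482)/44439 ≈ 12.141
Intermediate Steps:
W(U, E) = √(E² + U²)
V = -29639/44439 (V = 29639/(-44439) = 29639*(-1/44439) = -29639/44439 ≈ -0.66696)
√(W(142, 42) + V) = √(√(42² + 142²) - 29639/44439) = √(√(1764 + 20164) - 29639/44439) = √(√21928 - 29639/44439) = √(2*√5482 - 29639/44439) = √(-29639/44439 + 2*√5482)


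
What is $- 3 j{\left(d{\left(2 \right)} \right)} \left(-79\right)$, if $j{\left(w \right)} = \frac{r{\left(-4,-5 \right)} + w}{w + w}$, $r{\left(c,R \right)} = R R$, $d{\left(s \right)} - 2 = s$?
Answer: $\frac{6873}{8} \approx 859.13$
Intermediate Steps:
$d{\left(s \right)} = 2 + s$
$r{\left(c,R \right)} = R^{2}$
$j{\left(w \right)} = \frac{25 + w}{2 w}$ ($j{\left(w \right)} = \frac{\left(-5\right)^{2} + w}{w + w} = \frac{25 + w}{2 w}$)
$- 3 j{\left(d{\left(2 \right)} \right)} \left(-79\right) = - 3 \frac{25 + \left(2 + 2\right)}{2 \left(2 + 2\right)} \left(-79\right) = - 3 \frac{25 + 4}{2 \cdot 4} \left(-79\right) = - 3 \cdot \frac{1}{2} \cdot \frac{1}{4} \cdot 29 \left(-79\right) = \left(-3\right) \frac{29}{8} \left(-79\right) = \left(- \frac{87}{8}\right) \left(-79\right) = \frac{6873}{8}$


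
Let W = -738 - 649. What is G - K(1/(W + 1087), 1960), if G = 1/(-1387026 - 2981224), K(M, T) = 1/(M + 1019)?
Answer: -1310780699/1335369656750 ≈ -0.00098159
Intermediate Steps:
W = -1387
K(M, T) = 1/(1019 + M)
G = -1/4368250 (G = 1/(-4368250) = -1/4368250 ≈ -2.2892e-7)
G - K(1/(W + 1087), 1960) = -1/4368250 - 1/(1019 + 1/(-1387 + 1087)) = -1/4368250 - 1/(1019 + 1/(-300)) = -1/4368250 - 1/(1019 - 1/300) = -1/4368250 - 1/305699/300 = -1/4368250 - 1*300/305699 = -1/4368250 - 300/305699 = -1310780699/1335369656750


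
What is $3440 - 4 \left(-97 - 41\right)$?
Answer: $3992$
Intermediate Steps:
$3440 - 4 \left(-97 - 41\right) = 3440 - 4 \left(-138\right) = 3440 - -552 = 3440 + 552 = 3992$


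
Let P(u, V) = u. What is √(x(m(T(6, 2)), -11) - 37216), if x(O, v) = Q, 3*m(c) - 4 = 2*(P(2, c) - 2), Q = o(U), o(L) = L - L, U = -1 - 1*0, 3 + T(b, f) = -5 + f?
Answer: 4*I*√2326 ≈ 192.91*I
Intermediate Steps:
T(b, f) = -8 + f (T(b, f) = -3 + (-5 + f) = -8 + f)
U = -1 (U = -1 + 0 = -1)
o(L) = 0
Q = 0
m(c) = 4/3 (m(c) = 4/3 + (2*(2 - 2))/3 = 4/3 + (2*0)/3 = 4/3 + (⅓)*0 = 4/3 + 0 = 4/3)
x(O, v) = 0
√(x(m(T(6, 2)), -11) - 37216) = √(0 - 37216) = √(-37216) = 4*I*√2326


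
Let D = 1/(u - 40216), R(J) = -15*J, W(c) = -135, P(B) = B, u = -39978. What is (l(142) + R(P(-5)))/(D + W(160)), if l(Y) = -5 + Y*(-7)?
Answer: 74099256/10826191 ≈ 6.8444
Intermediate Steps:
l(Y) = -5 - 7*Y
D = -1/80194 (D = 1/(-39978 - 40216) = 1/(-80194) = -1/80194 ≈ -1.2470e-5)
(l(142) + R(P(-5)))/(D + W(160)) = ((-5 - 7*142) - 15*(-5))/(-1/80194 - 135) = ((-5 - 994) + 75)/(-10826191/80194) = (-999 + 75)*(-80194/10826191) = -924*(-80194/10826191) = 74099256/10826191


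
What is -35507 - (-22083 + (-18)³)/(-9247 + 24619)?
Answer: -181928563/5124 ≈ -35505.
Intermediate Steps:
-35507 - (-22083 + (-18)³)/(-9247 + 24619) = -35507 - (-22083 - 5832)/15372 = -35507 - (-27915)/15372 = -35507 - 1*(-9305/5124) = -35507 + 9305/5124 = -181928563/5124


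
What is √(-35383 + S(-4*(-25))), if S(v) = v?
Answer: I*√35283 ≈ 187.84*I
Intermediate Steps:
√(-35383 + S(-4*(-25))) = √(-35383 - 4*(-25)) = √(-35383 + 100) = √(-35283) = I*√35283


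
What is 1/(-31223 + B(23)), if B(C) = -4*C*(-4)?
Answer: -1/30855 ≈ -3.2410e-5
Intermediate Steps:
B(C) = 16*C
1/(-31223 + B(23)) = 1/(-31223 + 16*23) = 1/(-31223 + 368) = 1/(-30855) = -1/30855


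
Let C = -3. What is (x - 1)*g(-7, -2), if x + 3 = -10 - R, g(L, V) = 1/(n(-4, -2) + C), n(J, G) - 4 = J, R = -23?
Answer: -3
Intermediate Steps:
n(J, G) = 4 + J
g(L, V) = -⅓ (g(L, V) = 1/((4 - 4) - 3) = 1/(0 - 3) = 1/(-3) = -⅓)
x = 10 (x = -3 + (-10 - 1*(-23)) = -3 + (-10 + 23) = -3 + 13 = 10)
(x - 1)*g(-7, -2) = (10 - 1)*(-⅓) = 9*(-⅓) = -3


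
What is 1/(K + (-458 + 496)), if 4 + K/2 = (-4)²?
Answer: 1/62 ≈ 0.016129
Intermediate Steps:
K = 24 (K = -8 + 2*(-4)² = -8 + 2*16 = -8 + 32 = 24)
1/(K + (-458 + 496)) = 1/(24 + (-458 + 496)) = 1/(24 + 38) = 1/62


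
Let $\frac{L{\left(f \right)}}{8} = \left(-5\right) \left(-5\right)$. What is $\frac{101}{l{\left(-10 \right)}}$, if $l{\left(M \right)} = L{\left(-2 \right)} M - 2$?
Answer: $- \frac{101}{2002} \approx -0.05045$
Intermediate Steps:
$L{\left(f \right)} = 200$ ($L{\left(f \right)} = 8 \left(\left(-5\right) \left(-5\right)\right) = 8 \cdot 25 = 200$)
$l{\left(M \right)} = -2 + 200 M$ ($l{\left(M \right)} = 200 M - 2 = -2 + 200 M$)
$\frac{101}{l{\left(-10 \right)}} = \frac{101}{-2 + 200 \left(-10\right)} = \frac{101}{-2 - 2000} = \frac{101}{-2002} = 101 \left(- \frac{1}{2002}\right) = - \frac{101}{2002}$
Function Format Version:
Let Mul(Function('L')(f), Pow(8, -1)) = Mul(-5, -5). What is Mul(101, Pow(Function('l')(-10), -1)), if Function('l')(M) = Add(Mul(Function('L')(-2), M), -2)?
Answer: Rational(-101, 2002) ≈ -0.050450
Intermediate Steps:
Function('L')(f) = 200 (Function('L')(f) = Mul(8, Mul(-5, -5)) = Mul(8, 25) = 200)
Function('l')(M) = Add(-2, Mul(200, M)) (Function('l')(M) = Add(Mul(200, M), -2) = Add(-2, Mul(200, M)))
Mul(101, Pow(Function('l')(-10), -1)) = Mul(101, Pow(Add(-2, Mul(200, -10)), -1)) = Mul(101, Pow(Add(-2, -2000), -1)) = Mul(101, Pow(-2002, -1)) = Mul(101, Rational(-1, 2002)) = Rational(-101, 2002)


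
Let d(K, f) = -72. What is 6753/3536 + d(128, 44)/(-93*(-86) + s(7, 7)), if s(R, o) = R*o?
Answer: 4160523/2188784 ≈ 1.9008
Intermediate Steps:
6753/3536 + d(128, 44)/(-93*(-86) + s(7, 7)) = 6753/3536 - 72/(-93*(-86) + 7*7) = 6753*(1/3536) - 72/(7998 + 49) = 6753/3536 - 72/8047 = 4160523/2188784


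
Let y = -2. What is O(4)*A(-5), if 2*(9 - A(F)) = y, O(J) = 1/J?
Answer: 5/2 ≈ 2.5000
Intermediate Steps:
A(F) = 10 (A(F) = 9 - 1/2*(-2) = 9 + 1 = 10)
O(4)*A(-5) = 10/4 = (1/4)*10 = 5/2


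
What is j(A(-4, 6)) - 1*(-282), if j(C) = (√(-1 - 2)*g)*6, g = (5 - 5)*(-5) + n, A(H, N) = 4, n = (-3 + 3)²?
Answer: 282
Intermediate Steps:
n = 0 (n = 0² = 0)
g = 0 (g = (5 - 5)*(-5) + 0 = 0*(-5) + 0 = 0 + 0 = 0)
j(C) = 0 (j(C) = (√(-1 - 2)*0)*6 = (√(-3)*0)*6 = ((I*√3)*0)*6 = 0*6 = 0)
j(A(-4, 6)) - 1*(-282) = 0 - 1*(-282) = 0 + 282 = 282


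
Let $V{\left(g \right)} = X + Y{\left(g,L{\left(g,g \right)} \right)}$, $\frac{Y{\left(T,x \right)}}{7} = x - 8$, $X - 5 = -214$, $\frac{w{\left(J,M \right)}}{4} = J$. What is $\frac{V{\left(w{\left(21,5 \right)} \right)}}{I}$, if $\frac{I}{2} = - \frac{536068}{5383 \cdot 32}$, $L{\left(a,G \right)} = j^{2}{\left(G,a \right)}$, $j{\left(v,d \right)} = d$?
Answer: $- \frac{81369428}{10309} \approx -7893.0$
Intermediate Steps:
$w{\left(J,M \right)} = 4 J$
$L{\left(a,G \right)} = a^{2}$
$X = -209$ ($X = 5 - 214 = -209$)
$I = - \frac{134017}{21532}$ ($I = 2 \left(- \frac{536068}{5383 \cdot 32}\right) = 2 \left(- \frac{536068}{172256}\right) = 2 \left(\left(-536068\right) \frac{1}{172256}\right) = 2 \left(- \frac{134017}{43064}\right) = - \frac{134017}{21532} \approx -6.2241$)
$Y{\left(T,x \right)} = -56 + 7 x$ ($Y{\left(T,x \right)} = 7 \left(x - 8\right) = 7 \left(-8 + x\right) = -56 + 7 x$)
$V{\left(g \right)} = -265 + 7 g^{2}$ ($V{\left(g \right)} = -209 + \left(-56 + 7 g^{2}\right) = -265 + 7 g^{2}$)
$\frac{V{\left(w{\left(21,5 \right)} \right)}}{I} = \frac{-265 + 7 \left(4 \cdot 21\right)^{2}}{- \frac{134017}{21532}} = \left(-265 + 7 \cdot 84^{2}\right) \left(- \frac{21532}{134017}\right) = \left(-265 + 7 \cdot 7056\right) \left(- \frac{21532}{134017}\right) = \left(-265 + 49392\right) \left(- \frac{21532}{134017}\right) = 49127 \left(- \frac{21532}{134017}\right) = - \frac{81369428}{10309}$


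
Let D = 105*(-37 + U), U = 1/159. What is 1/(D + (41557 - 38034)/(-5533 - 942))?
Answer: -343175/1333194969 ≈ -0.00025741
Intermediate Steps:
U = 1/159 ≈ 0.0062893
D = -205870/53 (D = 105*(-37 + 1/159) = 105*(-5882/159) = -205870/53 ≈ -3884.3)
1/(D + (41557 - 38034)/(-5533 - 942)) = 1/(-205870/53 + (41557 - 38034)/(-5533 - 942)) = 1/(-205870/53 + 3523/(-6475)) = 1/(-205870/53 + 3523*(-1/6475)) = 1/(-205870/53 - 3523/6475) = 1/(-1333194969/343175) = -343175/1333194969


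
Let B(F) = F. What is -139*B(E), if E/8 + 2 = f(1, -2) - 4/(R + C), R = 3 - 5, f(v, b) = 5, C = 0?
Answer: -5560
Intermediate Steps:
R = -2
E = 40 (E = -16 + 8*(5 - 4/(-2 + 0)) = -16 + 8*(5 - 4/(-2)) = -16 + 8*(5 - 4*(-½)) = -16 + 8*(5 + 2) = -16 + 8*7 = -16 + 56 = 40)
-139*B(E) = -139*40 = -5560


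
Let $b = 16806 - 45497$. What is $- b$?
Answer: $28691$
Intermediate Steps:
$b = -28691$
$- b = \left(-1\right) \left(-28691\right) = 28691$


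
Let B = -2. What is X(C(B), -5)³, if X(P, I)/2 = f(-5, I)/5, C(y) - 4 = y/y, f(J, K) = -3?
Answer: -216/125 ≈ -1.7280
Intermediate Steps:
C(y) = 5 (C(y) = 4 + y/y = 4 + 1 = 5)
X(P, I) = -6/5 (X(P, I) = 2*(-3/5) = 2*(-3*⅕) = 2*(-⅗) = -6/5)
X(C(B), -5)³ = (-6/5)³ = -216/125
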